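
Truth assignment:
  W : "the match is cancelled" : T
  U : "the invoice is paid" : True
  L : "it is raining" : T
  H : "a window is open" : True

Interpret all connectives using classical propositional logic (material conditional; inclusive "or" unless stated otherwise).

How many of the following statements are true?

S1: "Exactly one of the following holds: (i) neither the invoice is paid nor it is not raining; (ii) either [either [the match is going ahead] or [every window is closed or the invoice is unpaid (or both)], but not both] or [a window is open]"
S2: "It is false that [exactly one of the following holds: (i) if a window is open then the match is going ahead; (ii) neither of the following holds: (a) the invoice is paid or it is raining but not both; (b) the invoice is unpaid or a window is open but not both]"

2

S1: This is (U ↓ ¬L) ⊕ ((¬W ⊕ (¬H ∨ ¬U)) ∨ H).

¬L = ¬T = F
U ↓ ¬L = T ↓ F = F
¬W = ¬T = F
¬H = ¬T = F
¬U = ¬T = F
¬H ∨ ¬U = F ∨ F = F
¬W ⊕ (¬H ∨ ¬U) = F ⊕ F = F
(¬W ⊕ (¬H ∨ ¬U)) ∨ H = F ∨ T = T
(U ↓ ¬L) ⊕ ((¬W ⊕ (¬H ∨ ¬U)) ∨ H) = F ⊕ T = T
Thus S1 is true.

S2: This is ¬((H → ¬W) ⊕ ((U ⊕ L) ↓ (¬U ⊕ H))).

¬W = ¬T = F
H → ¬W = T → F = F
U ⊕ L = T ⊕ T = F
¬U = ¬T = F
¬U ⊕ H = F ⊕ T = T
(U ⊕ L) ↓ (¬U ⊕ H) = F ↓ T = F
(H → ¬W) ⊕ ((U ⊕ L) ↓ (¬U ⊕ H)) = F ⊕ F = F
¬((H → ¬W) ⊕ ((U ⊕ L) ↓ (¬U ⊕ H))) = ¬F = T
Hence S2 is true.

2 of the 2 statements are true (S1, S2).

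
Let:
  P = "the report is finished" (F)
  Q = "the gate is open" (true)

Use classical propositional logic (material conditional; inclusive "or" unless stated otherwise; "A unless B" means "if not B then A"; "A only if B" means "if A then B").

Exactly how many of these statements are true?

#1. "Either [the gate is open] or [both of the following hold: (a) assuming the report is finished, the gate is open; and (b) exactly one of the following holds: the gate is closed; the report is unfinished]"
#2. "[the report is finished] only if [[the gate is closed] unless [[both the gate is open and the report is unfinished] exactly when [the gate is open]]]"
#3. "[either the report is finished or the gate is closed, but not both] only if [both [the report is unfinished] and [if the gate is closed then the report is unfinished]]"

#1: Parsed as Q ∨ ((P → Q) ∧ (¬Q ⊕ ¬P))

P → Q = F → T = T
¬Q = ¬T = F
¬P = ¬F = T
¬Q ⊕ ¬P = F ⊕ T = T
(P → Q) ∧ (¬Q ⊕ ¬P) = T ∧ T = T
Q ∨ ((P → Q) ∧ (¬Q ⊕ ¬P)) = T ∨ T = T
Thus #1 is true.

#2: This is P → (¬Q ∨ ((Q ∧ ¬P) ↔ Q)).

¬Q = ¬T = F
¬P = ¬F = T
Q ∧ ¬P = T ∧ T = T
(Q ∧ ¬P) ↔ Q = T ↔ T = T
¬Q ∨ ((Q ∧ ¬P) ↔ Q) = F ∨ T = T
P → (¬Q ∨ ((Q ∧ ¬P) ↔ Q)) = F → T = T
Thus #2 is true.

#3: In symbols: (P ⊕ ¬Q) → (¬P ∧ (¬Q → ¬P))

¬Q = ¬T = F
P ⊕ ¬Q = F ⊕ F = F
¬P = ¬F = T
¬Q = ¬T = F
¬P = ¬F = T
¬Q → ¬P = F → T = T
¬P ∧ (¬Q → ¬P) = T ∧ T = T
(P ⊕ ¬Q) → (¬P ∧ (¬Q → ¬P)) = F → T = T
Thus #3 is true.

True statements: 3 (#1, #2, #3).

3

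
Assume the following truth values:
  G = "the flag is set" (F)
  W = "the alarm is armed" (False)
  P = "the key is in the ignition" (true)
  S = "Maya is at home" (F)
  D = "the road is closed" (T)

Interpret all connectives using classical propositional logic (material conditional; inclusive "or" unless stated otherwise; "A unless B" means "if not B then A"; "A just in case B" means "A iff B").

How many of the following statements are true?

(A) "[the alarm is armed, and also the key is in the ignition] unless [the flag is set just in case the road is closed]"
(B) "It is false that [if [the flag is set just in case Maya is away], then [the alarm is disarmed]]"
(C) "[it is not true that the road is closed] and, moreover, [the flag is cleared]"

(A): Formalization: (W ∧ P) ∨ (G ↔ D)

W ∧ P = F ∧ T = F
G ↔ D = F ↔ T = F
(W ∧ P) ∨ (G ↔ D) = F ∨ F = F
Thus (A) is false.

(B): This is ¬((G ↔ ¬S) → ¬W).

¬S = ¬F = T
G ↔ ¬S = F ↔ T = F
¬W = ¬F = T
(G ↔ ¬S) → ¬W = F → T = T
¬((G ↔ ¬S) → ¬W) = ¬T = F
Thus (B) is false.

(C): This is ¬D ∧ ¬G.

¬D = ¬T = F
¬G = ¬F = T
¬D ∧ ¬G = F ∧ T = F
Hence (C) is false.

0 of the 3 statements are true (none).

0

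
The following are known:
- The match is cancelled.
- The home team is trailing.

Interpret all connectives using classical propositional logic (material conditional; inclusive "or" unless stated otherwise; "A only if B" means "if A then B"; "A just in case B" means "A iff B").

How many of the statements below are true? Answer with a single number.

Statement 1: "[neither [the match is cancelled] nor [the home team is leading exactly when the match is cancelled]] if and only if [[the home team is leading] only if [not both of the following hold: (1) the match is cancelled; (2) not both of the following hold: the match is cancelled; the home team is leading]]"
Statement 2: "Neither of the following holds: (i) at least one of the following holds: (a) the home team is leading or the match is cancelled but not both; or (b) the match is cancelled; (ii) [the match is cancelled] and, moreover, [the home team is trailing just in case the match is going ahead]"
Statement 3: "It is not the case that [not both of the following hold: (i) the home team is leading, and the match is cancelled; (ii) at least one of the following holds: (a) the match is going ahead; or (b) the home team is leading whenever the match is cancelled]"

0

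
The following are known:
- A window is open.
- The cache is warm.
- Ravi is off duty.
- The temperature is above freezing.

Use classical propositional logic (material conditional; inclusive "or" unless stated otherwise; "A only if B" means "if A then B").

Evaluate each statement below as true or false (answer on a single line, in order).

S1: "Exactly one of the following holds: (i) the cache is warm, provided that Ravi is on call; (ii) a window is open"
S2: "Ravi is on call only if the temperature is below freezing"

Let R = "Ravi is on call" (False), Q = "the cache is warm" (True), P = "a window is open" (True), S = "the temperature is below freezing" (False).

S1: Parsed as (R -> Q) xor P

R -> Q = False -> True = True
(R -> Q) xor P = True xor True = False
Thus S1 is false.

S2: Formalization: R -> S

R -> S = False -> False = True
So S2 is true.

S1 False / S2 True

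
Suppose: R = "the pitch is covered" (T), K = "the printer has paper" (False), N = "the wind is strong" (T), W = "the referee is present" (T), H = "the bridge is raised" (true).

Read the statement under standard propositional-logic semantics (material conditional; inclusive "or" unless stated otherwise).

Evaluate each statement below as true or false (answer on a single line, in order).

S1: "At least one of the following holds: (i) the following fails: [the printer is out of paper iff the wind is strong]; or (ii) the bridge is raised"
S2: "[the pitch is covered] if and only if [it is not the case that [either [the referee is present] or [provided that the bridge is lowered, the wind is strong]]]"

S1: Formalization: not (not K iff N) or H

not K = not False = True
not K iff N = True iff True = True
not (not K iff N) = not True = False
not (not K iff N) or H = False or True = True
Thus S1 is true.

S2: Parsed as R iff not (W or (not H -> N))

not H = not True = False
not H -> N = False -> True = True
W or (not H -> N) = True or True = True
not (W or (not H -> N)) = not True = False
R iff not (W or (not H -> N)) = True iff False = False
Hence S2 is false.

S1 T, S2 F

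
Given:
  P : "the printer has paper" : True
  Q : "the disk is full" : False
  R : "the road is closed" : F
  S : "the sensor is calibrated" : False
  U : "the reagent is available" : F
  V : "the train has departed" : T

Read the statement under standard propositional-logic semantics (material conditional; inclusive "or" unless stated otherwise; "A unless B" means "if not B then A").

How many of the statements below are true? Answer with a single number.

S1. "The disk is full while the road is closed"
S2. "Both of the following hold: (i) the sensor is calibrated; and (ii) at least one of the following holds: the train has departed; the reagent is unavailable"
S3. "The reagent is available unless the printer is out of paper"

0

S1: Formalization: Q ∧ R

Q ∧ R = F ∧ F = F
Hence S1 is false.

S2: Parsed as S ∧ (V ∨ ¬U)

¬U = ¬F = T
V ∨ ¬U = T ∨ T = T
S ∧ (V ∨ ¬U) = F ∧ T = F
Hence S2 is false.

S3: Formalization: U ∨ ¬P

¬P = ¬T = F
U ∨ ¬P = F ∨ F = F
Hence S3 is false.

Count: 0.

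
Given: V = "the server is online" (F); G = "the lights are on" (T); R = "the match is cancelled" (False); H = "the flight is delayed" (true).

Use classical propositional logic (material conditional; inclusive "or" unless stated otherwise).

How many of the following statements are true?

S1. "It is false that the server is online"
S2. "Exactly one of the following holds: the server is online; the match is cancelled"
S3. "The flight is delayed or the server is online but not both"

S1: Formalization: ~V

~V = ~F = T
Thus S1 is true.

S2: Parsed as V xor R

V xor R = F xor F = F
Hence S2 is false.

S3: In symbols: H xor V

H xor V = T xor F = T
Thus S3 is true.

2 of the 3 statements are true (S1, S3).

2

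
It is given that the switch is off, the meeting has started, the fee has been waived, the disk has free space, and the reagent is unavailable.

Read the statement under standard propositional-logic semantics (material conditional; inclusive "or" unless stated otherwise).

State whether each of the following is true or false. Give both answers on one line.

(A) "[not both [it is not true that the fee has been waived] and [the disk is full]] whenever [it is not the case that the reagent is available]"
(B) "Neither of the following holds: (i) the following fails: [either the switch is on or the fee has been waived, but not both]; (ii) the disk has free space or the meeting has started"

Let W = "the reagent is available" (False), S = "the fee has been waived" (True), G = "the disk is full" (False), D = "the switch is on" (False), U = "the meeting has started" (True).

(A): Formalization: not W -> (not S nand G)

not W = not False = True
not S = not True = False
not S nand G = False nand False = True
not W -> (not S nand G) = True -> True = True
Hence (A) is true.

(B): Parsed as not (D xor S) nor (not G or U)

D xor S = False xor True = True
not (D xor S) = not True = False
not G = not False = True
not G or U = True or True = True
not (D xor S) nor (not G or U) = False nor True = False
Thus (B) is false.

(A) true; (B) false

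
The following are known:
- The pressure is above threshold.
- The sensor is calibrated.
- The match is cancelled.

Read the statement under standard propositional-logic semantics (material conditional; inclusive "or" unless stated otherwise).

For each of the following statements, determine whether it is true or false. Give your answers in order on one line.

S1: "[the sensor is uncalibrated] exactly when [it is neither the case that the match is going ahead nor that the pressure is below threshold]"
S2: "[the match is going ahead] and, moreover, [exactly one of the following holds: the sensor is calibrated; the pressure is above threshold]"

Let Q = "the sensor is calibrated" (T), R = "the match is cancelled" (T), P = "the pressure is above threshold" (T).

S1: Formalization: ¬Q ↔ (¬R ↓ ¬P)

¬Q = ¬T = F
¬R = ¬T = F
¬P = ¬T = F
¬R ↓ ¬P = F ↓ F = T
¬Q ↔ (¬R ↓ ¬P) = F ↔ T = F
So S1 is false.

S2: In symbols: ¬R ∧ (Q ⊕ P)

¬R = ¬T = F
Q ⊕ P = T ⊕ T = F
¬R ∧ (Q ⊕ P) = F ∧ F = F
So S2 is false.

S1 False / S2 False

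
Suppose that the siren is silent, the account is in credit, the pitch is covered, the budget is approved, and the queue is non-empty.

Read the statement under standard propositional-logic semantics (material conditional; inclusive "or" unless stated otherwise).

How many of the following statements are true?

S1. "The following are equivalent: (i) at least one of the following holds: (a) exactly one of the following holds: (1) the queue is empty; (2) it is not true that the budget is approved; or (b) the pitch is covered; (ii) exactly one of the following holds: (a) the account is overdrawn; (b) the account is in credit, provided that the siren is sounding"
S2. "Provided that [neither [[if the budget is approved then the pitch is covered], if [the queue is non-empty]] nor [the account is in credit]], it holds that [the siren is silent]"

2

Let G = "the queue is empty" (False), U = "the budget is approved" (True), V = "the pitch is covered" (True), D = "the account is overdrawn" (False), K = "the siren is sounding" (False).

S1: Parsed as ((G xor not U) or V) iff (D xor (K -> not D))

not U = not True = False
G xor not U = False xor False = False
(G xor not U) or V = False or True = True
not D = not False = True
K -> not D = False -> True = True
D xor (K -> not D) = False xor True = True
((G xor not U) or V) iff (D xor (K -> not D)) = True iff True = True
Thus S1 is true.

S2: Parsed as ((not G -> (U -> V)) nor not D) -> not K

not G = not False = True
U -> V = True -> True = True
not G -> (U -> V) = True -> True = True
not D = not False = True
(not G -> (U -> V)) nor not D = True nor True = False
not K = not False = True
((not G -> (U -> V)) nor not D) -> not K = False -> True = True
So S2 is true.

Count: 2.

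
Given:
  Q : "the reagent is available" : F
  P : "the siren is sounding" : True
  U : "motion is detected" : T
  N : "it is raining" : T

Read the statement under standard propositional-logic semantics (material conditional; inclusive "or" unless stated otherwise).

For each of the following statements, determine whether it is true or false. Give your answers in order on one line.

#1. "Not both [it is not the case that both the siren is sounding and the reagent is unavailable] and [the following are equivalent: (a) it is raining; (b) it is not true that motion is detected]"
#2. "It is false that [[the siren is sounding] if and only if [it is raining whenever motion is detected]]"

#1 T / #2 F

#1: In symbols: (P ↑ ¬Q) ↑ (N ↔ ¬U)

¬Q = ¬F = T
P ↑ ¬Q = T ↑ T = F
¬U = ¬T = F
N ↔ ¬U = T ↔ F = F
(P ↑ ¬Q) ↑ (N ↔ ¬U) = F ↑ F = T
Hence #1 is true.

#2: Formalization: ¬(P ↔ (U → N))

U → N = T → T = T
P ↔ (U → N) = T ↔ T = T
¬(P ↔ (U → N)) = ¬T = F
Hence #2 is false.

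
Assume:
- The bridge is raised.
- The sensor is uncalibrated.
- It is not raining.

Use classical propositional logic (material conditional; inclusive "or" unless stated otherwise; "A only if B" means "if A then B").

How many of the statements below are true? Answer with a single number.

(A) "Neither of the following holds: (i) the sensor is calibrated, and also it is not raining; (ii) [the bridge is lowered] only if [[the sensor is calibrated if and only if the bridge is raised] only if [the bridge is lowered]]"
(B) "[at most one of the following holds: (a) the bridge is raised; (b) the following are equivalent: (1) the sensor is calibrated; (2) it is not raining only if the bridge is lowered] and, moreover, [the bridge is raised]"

0

Let Q = "the sensor is calibrated" (False), R = "it is raining" (False), P = "the bridge is raised" (True).

(A): Formalization: (Q and not R) nor (not P -> ((Q iff P) -> not P))

not R = not False = True
Q and not R = False and True = False
not P = not True = False
Q iff P = False iff True = False
not P = not True = False
(Q iff P) -> not P = False -> False = True
not P -> ((Q iff P) -> not P) = False -> True = True
(Q and not R) nor (not P -> ((Q iff P) -> not P)) = False nor True = False
Hence (A) is false.

(B): Formalization: (P nand (Q iff (not R -> not P))) and P

not R = not False = True
not P = not True = False
not R -> not P = True -> False = False
Q iff (not R -> not P) = False iff False = True
P nand (Q iff (not R -> not P)) = True nand True = False
(P nand (Q iff (not R -> not P))) and P = False and True = False
Hence (B) is false.

True statements: 0 (none).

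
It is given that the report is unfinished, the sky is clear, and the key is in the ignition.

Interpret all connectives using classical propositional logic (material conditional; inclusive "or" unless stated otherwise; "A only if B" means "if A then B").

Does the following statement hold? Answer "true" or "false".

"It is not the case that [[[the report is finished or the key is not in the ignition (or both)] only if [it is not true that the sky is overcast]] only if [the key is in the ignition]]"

Let P = "the report is finished" (F), R = "the key is in the ignition" (T), Q = "the sky is overcast" (F).
Parsed as ~(((P | ~R) -> ~Q) -> R)

~R = ~T = F
P | ~R = F | F = F
~Q = ~F = T
(P | ~R) -> ~Q = F -> T = T
((P | ~R) -> ~Q) -> R = T -> T = T
~(((P | ~R) -> ~Q) -> R) = ~T = F

The statement is false.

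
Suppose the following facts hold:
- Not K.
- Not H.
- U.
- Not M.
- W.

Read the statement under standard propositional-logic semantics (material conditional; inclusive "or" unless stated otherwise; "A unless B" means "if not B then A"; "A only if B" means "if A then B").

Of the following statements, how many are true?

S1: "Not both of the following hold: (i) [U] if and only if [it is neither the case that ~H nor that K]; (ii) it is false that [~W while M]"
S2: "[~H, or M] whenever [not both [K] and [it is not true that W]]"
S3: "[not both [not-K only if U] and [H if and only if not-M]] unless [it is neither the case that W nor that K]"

3

S1: In symbols: (U iff (not H nor K)) nand not (not W and M)

not H = not False = True
not H nor K = True nor False = False
U iff (not H nor K) = True iff False = False
not W = not True = False
not W and M = False and False = False
not (not W and M) = not False = True
(U iff (not H nor K)) nand not (not W and M) = False nand True = True
So S1 is true.

S2: In symbols: (K nand not W) -> (not H or M)

not W = not True = False
K nand not W = False nand False = True
not H = not False = True
not H or M = True or False = True
(K nand not W) -> (not H or M) = True -> True = True
So S2 is true.

S3: In symbols: ((not K -> U) nand (H iff not M)) or (W nor K)

not K = not False = True
not K -> U = True -> True = True
not M = not False = True
H iff not M = False iff True = False
(not K -> U) nand (H iff not M) = True nand False = True
W nor K = True nor False = False
((not K -> U) nand (H iff not M)) or (W nor K) = True or False = True
Hence S3 is true.

True statements: 3 (S1, S2, S3).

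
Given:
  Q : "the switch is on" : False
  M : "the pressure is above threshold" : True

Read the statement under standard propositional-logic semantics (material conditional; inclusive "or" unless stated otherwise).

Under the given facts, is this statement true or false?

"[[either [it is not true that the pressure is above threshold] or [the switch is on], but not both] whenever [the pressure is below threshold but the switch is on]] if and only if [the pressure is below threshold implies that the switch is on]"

Values: M=True, Q=False.
In symbols: ((not M and Q) -> (not M xor Q)) iff (not M -> Q)

not M = not True = False
not M and Q = False and False = False
not M = not True = False
not M xor Q = False xor False = False
(not M and Q) -> (not M xor Q) = False -> False = True
not M = not True = False
not M -> Q = False -> False = True
((not M and Q) -> (not M xor Q)) iff (not M -> Q) = True iff True = True

True.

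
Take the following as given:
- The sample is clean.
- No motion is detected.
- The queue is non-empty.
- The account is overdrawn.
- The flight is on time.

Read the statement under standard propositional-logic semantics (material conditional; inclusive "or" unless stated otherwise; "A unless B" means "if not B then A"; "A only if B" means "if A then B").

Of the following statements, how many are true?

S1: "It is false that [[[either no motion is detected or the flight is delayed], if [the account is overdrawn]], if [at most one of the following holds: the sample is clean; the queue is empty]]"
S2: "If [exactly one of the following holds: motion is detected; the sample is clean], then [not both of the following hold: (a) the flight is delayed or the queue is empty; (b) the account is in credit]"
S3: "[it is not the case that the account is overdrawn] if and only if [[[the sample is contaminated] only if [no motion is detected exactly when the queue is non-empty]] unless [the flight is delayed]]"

Let P = "the sample is contaminated" (False), R = "the queue is empty" (False), S = "the account is overdrawn" (True), Q = "motion is detected" (False), U = "the flight is delayed" (False).

S1: Parsed as not ((not P nand R) -> (S -> (not Q or U)))

not P = not False = True
not P nand R = True nand False = True
not Q = not False = True
not Q or U = True or False = True
S -> (not Q or U) = True -> True = True
(not P nand R) -> (S -> (not Q or U)) = True -> True = True
not ((not P nand R) -> (S -> (not Q or U))) = not True = False
So S1 is false.

S2: In symbols: (Q xor not P) -> ((U or R) nand not S)

not P = not False = True
Q xor not P = False xor True = True
U or R = False or False = False
not S = not True = False
(U or R) nand not S = False nand False = True
(Q xor not P) -> ((U or R) nand not S) = True -> True = True
Thus S2 is true.

S3: Parsed as not S iff ((P -> (not Q iff not R)) or U)

not S = not True = False
not Q = not False = True
not R = not False = True
not Q iff not R = True iff True = True
P -> (not Q iff not R) = False -> True = True
(P -> (not Q iff not R)) or U = True or False = True
not S iff ((P -> (not Q iff not R)) or U) = False iff True = False
Hence S3 is false.

1 of the 3 statements is true.

1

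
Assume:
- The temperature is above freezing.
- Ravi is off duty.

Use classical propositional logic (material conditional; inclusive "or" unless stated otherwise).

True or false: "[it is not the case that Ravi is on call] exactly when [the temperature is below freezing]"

False.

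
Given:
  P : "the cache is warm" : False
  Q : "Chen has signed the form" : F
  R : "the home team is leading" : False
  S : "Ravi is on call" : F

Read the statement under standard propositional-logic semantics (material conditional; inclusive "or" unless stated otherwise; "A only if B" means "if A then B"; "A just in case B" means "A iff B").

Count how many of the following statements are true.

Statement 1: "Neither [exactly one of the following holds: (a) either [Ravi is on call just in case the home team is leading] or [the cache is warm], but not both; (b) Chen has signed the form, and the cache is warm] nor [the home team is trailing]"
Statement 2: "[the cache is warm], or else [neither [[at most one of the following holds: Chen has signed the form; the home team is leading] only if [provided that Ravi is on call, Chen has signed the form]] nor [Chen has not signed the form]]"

Statement 1: Parsed as (((S ↔ R) ⊕ P) ⊕ (Q ∧ P)) ↓ ¬R

S ↔ R = F ↔ F = T
(S ↔ R) ⊕ P = T ⊕ F = T
Q ∧ P = F ∧ F = F
((S ↔ R) ⊕ P) ⊕ (Q ∧ P) = T ⊕ F = T
¬R = ¬F = T
(((S ↔ R) ⊕ P) ⊕ (Q ∧ P)) ↓ ¬R = T ↓ T = F
So Statement 1 is false.

Statement 2: Parsed as P ∨ (((Q ↑ R) → (S → Q)) ↓ ¬Q)

Q ↑ R = F ↑ F = T
S → Q = F → F = T
(Q ↑ R) → (S → Q) = T → T = T
¬Q = ¬F = T
((Q ↑ R) → (S → Q)) ↓ ¬Q = T ↓ T = F
P ∨ (((Q ↑ R) → (S → Q)) ↓ ¬Q) = F ∨ F = F
Thus Statement 2 is false.

Count: 0.

0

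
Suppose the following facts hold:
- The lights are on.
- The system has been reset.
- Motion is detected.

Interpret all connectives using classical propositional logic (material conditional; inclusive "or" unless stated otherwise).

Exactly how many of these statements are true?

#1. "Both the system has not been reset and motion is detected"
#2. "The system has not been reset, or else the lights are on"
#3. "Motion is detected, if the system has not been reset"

2

Let Q = "the system has been reset" (T), R = "motion is detected" (T), P = "the lights are on" (T).

#1: In symbols: ¬Q ∧ R

¬Q = ¬T = F
¬Q ∧ R = F ∧ T = F
So #1 is false.

#2: Formalization: ¬Q ∨ P

¬Q = ¬T = F
¬Q ∨ P = F ∨ T = T
So #2 is true.

#3: Parsed as ¬Q → R

¬Q = ¬T = F
¬Q → R = F → T = T
So #3 is true.

Count: 2.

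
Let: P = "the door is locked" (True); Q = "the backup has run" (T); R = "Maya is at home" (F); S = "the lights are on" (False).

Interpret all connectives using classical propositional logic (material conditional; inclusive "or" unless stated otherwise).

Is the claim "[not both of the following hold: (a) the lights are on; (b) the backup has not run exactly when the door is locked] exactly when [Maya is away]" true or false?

True.

Values: S=F, Q=T, P=T, R=F.
This is (S nand (~Q <-> P)) <-> ~R.

~Q = ~T = F
~Q <-> P = F <-> T = F
S nand (~Q <-> P) = F nand F = T
~R = ~F = T
(S nand (~Q <-> P)) <-> ~R = T <-> T = T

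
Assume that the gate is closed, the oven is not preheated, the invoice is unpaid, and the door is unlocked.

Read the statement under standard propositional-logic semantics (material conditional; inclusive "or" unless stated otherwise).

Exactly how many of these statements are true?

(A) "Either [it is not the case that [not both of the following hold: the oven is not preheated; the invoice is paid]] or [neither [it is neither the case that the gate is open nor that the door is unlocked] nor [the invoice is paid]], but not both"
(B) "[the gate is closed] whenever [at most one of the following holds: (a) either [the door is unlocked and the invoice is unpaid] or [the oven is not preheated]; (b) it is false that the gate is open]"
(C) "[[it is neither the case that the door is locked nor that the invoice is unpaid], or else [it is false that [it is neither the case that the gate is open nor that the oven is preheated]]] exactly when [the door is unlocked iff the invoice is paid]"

3

Let Q = "the oven is preheated" (F), R = "the invoice is paid" (F), P = "the gate is open" (F), S = "the door is locked" (F).

(A): This is ¬(¬Q ↑ R) ⊕ ((P ↓ ¬S) ↓ R).

¬Q = ¬F = T
¬Q ↑ R = T ↑ F = T
¬(¬Q ↑ R) = ¬T = F
¬S = ¬F = T
P ↓ ¬S = F ↓ T = F
(P ↓ ¬S) ↓ R = F ↓ F = T
¬(¬Q ↑ R) ⊕ ((P ↓ ¬S) ↓ R) = F ⊕ T = T
Hence (A) is true.

(B): In symbols: (((¬S ∧ ¬R) ∨ ¬Q) ↑ ¬P) → ¬P

¬S = ¬F = T
¬R = ¬F = T
¬S ∧ ¬R = T ∧ T = T
¬Q = ¬F = T
(¬S ∧ ¬R) ∨ ¬Q = T ∨ T = T
¬P = ¬F = T
((¬S ∧ ¬R) ∨ ¬Q) ↑ ¬P = T ↑ T = F
¬P = ¬F = T
(((¬S ∧ ¬R) ∨ ¬Q) ↑ ¬P) → ¬P = F → T = T
So (B) is true.

(C): In symbols: ((S ↓ ¬R) ∨ ¬(P ↓ Q)) ↔ (¬S ↔ R)

¬R = ¬F = T
S ↓ ¬R = F ↓ T = F
P ↓ Q = F ↓ F = T
¬(P ↓ Q) = ¬T = F
(S ↓ ¬R) ∨ ¬(P ↓ Q) = F ∨ F = F
¬S = ¬F = T
¬S ↔ R = T ↔ F = F
((S ↓ ¬R) ∨ ¬(P ↓ Q)) ↔ (¬S ↔ R) = F ↔ F = T
Thus (C) is true.

Count: 3.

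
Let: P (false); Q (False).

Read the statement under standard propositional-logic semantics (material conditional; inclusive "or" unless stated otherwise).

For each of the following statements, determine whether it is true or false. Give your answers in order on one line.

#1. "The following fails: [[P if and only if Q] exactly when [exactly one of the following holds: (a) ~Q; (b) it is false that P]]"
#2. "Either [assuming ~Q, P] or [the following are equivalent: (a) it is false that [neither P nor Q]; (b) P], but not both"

#1 true / #2 true

#1: In symbols: ¬((P ↔ Q) ↔ (¬Q ⊕ ¬P))

P ↔ Q = F ↔ F = T
¬Q = ¬F = T
¬P = ¬F = T
¬Q ⊕ ¬P = T ⊕ T = F
(P ↔ Q) ↔ (¬Q ⊕ ¬P) = T ↔ F = F
¬((P ↔ Q) ↔ (¬Q ⊕ ¬P)) = ¬F = T
Hence #1 is true.

#2: This is (¬Q → P) ⊕ (¬(P ↓ Q) ↔ P).

¬Q = ¬F = T
¬Q → P = T → F = F
P ↓ Q = F ↓ F = T
¬(P ↓ Q) = ¬T = F
¬(P ↓ Q) ↔ P = F ↔ F = T
(¬Q → P) ⊕ (¬(P ↓ Q) ↔ P) = F ⊕ T = T
Hence #2 is true.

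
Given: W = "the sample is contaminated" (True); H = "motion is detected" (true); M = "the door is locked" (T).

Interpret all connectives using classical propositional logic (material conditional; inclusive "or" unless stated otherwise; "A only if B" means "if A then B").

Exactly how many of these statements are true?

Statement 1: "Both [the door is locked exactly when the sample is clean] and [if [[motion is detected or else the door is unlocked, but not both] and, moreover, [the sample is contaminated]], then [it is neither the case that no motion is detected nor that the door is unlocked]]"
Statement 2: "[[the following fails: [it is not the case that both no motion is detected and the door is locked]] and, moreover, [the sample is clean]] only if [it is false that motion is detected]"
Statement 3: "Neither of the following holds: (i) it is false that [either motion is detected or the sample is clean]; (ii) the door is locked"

Statement 1: Formalization: (M ↔ ¬W) ∧ (((H ⊕ ¬M) ∧ W) → (¬H ↓ ¬M))

¬W = ¬T = F
M ↔ ¬W = T ↔ F = F
¬M = ¬T = F
H ⊕ ¬M = T ⊕ F = T
(H ⊕ ¬M) ∧ W = T ∧ T = T
¬H = ¬T = F
¬M = ¬T = F
¬H ↓ ¬M = F ↓ F = T
((H ⊕ ¬M) ∧ W) → (¬H ↓ ¬M) = T → T = T
(M ↔ ¬W) ∧ (((H ⊕ ¬M) ∧ W) → (¬H ↓ ¬M)) = F ∧ T = F
Hence Statement 1 is false.

Statement 2: This is (¬(¬H ↑ M) ∧ ¬W) → ¬H.

¬H = ¬T = F
¬H ↑ M = F ↑ T = T
¬(¬H ↑ M) = ¬T = F
¬W = ¬T = F
¬(¬H ↑ M) ∧ ¬W = F ∧ F = F
¬H = ¬T = F
(¬(¬H ↑ M) ∧ ¬W) → ¬H = F → F = T
So Statement 2 is true.

Statement 3: This is ¬(H ∨ ¬W) ↓ M.

¬W = ¬T = F
H ∨ ¬W = T ∨ F = T
¬(H ∨ ¬W) = ¬T = F
¬(H ∨ ¬W) ↓ M = F ↓ T = F
Hence Statement 3 is false.

Count: 1.

1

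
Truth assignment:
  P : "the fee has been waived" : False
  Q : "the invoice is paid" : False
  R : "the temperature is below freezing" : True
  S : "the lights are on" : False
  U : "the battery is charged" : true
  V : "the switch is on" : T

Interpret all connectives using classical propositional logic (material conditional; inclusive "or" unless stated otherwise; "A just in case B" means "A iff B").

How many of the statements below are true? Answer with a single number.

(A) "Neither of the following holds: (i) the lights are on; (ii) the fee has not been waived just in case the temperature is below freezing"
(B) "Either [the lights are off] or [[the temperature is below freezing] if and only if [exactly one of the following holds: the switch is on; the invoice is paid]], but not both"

(A): This is S nor (not P iff R).

not P = not False = True
not P iff R = True iff True = True
S nor (not P iff R) = False nor True = False
Thus (A) is false.

(B): In symbols: not S xor (R iff (V xor Q))

not S = not False = True
V xor Q = True xor False = True
R iff (V xor Q) = True iff True = True
not S xor (R iff (V xor Q)) = True xor True = False
Thus (B) is false.

0 of the 2 statements are true (none).

0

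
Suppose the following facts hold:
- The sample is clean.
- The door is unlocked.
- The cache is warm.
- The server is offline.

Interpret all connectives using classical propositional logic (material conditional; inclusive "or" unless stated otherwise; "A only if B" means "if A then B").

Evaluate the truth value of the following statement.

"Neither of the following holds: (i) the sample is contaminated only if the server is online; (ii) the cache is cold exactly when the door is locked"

Let P = "the sample is contaminated" (False), S = "the server is online" (False), R = "the cache is warm" (True), Q = "the door is locked" (False).
In symbols: (P -> S) nor (not R iff Q)

P -> S = False -> False = True
not R = not True = False
not R iff Q = False iff False = True
(P -> S) nor (not R iff Q) = True nor True = False

The statement is false.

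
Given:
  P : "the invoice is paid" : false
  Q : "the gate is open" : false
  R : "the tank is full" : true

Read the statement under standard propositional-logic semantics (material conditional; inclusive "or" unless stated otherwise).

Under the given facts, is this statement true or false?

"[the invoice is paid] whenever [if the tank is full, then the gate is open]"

In symbols: (R -> Q) -> P

R -> Q = T -> F = F
(R -> Q) -> P = F -> F = T

true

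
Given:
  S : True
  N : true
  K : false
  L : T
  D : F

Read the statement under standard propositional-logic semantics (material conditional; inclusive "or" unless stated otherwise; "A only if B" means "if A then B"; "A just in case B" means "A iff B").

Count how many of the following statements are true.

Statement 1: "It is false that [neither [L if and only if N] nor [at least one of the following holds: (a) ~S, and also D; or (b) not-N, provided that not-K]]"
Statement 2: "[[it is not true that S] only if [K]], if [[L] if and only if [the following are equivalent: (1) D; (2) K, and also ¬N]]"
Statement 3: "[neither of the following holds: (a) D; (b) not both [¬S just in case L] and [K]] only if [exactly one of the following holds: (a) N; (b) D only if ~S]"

3

Statement 1: In symbols: ~((L <-> N) nor ((~S & D) | (~K -> ~N)))

L <-> N = T <-> T = T
~S = ~T = F
~S & D = F & F = F
~K = ~F = T
~N = ~T = F
~K -> ~N = T -> F = F
(~S & D) | (~K -> ~N) = F | F = F
(L <-> N) nor ((~S & D) | (~K -> ~N)) = T nor F = F
~((L <-> N) nor ((~S & D) | (~K -> ~N))) = ~F = T
So Statement 1 is true.

Statement 2: Formalization: (L <-> (D <-> (K & ~N))) -> (~S -> K)

~N = ~T = F
K & ~N = F & F = F
D <-> (K & ~N) = F <-> F = T
L <-> (D <-> (K & ~N)) = T <-> T = T
~S = ~T = F
~S -> K = F -> F = T
(L <-> (D <-> (K & ~N))) -> (~S -> K) = T -> T = T
Thus Statement 2 is true.

Statement 3: This is (D nor ((~S <-> L) nand K)) -> (N xor (D -> ~S)).

~S = ~T = F
~S <-> L = F <-> T = F
(~S <-> L) nand K = F nand F = T
D nor ((~S <-> L) nand K) = F nor T = F
~S = ~T = F
D -> ~S = F -> F = T
N xor (D -> ~S) = T xor T = F
(D nor ((~S <-> L) nand K)) -> (N xor (D -> ~S)) = F -> F = T
Thus Statement 3 is true.

True statements: 3 (Statement 1, Statement 2, Statement 3).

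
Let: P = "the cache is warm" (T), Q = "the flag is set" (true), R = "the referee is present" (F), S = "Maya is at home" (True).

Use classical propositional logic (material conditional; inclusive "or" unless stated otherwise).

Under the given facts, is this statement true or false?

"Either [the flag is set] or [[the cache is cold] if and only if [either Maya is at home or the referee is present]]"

Parsed as Q or (not P iff (S or R))

not P = not True = False
S or R = True or False = True
not P iff (S or R) = False iff True = False
Q or (not P iff (S or R)) = True or False = True

True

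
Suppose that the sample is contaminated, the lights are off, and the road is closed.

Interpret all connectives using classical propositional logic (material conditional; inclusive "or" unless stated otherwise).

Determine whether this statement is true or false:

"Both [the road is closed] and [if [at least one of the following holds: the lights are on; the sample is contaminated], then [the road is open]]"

Let R = "the road is closed" (T), Q = "the lights are on" (F), P = "the sample is contaminated" (T).
This is R & ((Q | P) -> ~R).

Q | P = F | T = T
~R = ~T = F
(Q | P) -> ~R = T -> F = F
R & ((Q | P) -> ~R) = T & F = F

False.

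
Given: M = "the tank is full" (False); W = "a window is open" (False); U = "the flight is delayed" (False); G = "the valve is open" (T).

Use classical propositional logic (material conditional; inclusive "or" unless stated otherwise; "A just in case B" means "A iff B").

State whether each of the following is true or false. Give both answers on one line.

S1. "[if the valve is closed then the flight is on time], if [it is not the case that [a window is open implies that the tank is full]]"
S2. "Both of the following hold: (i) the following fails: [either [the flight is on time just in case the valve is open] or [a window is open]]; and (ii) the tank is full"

S1: In symbols: not (W -> M) -> (not G -> not U)

W -> M = False -> False = True
not (W -> M) = not True = False
not G = not True = False
not U = not False = True
not G -> not U = False -> True = True
not (W -> M) -> (not G -> not U) = False -> True = True
Thus S1 is true.

S2: Parsed as not ((not U iff G) or W) and M

not U = not False = True
not U iff G = True iff True = True
(not U iff G) or W = True or False = True
not ((not U iff G) or W) = not True = False
not ((not U iff G) or W) and M = False and False = False
Thus S2 is false.

S1 true / S2 false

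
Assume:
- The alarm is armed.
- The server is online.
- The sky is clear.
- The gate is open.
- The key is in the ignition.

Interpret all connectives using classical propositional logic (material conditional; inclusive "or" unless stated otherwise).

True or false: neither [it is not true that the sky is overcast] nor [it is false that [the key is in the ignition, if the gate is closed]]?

Let R = "the sky is overcast" (False), S = "the gate is open" (True), U = "the key is in the ignition" (True).
This is not R nor not (not S -> U).

not R = not False = True
not S = not True = False
not S -> U = False -> True = True
not (not S -> U) = not True = False
not R nor not (not S -> U) = True nor False = False

false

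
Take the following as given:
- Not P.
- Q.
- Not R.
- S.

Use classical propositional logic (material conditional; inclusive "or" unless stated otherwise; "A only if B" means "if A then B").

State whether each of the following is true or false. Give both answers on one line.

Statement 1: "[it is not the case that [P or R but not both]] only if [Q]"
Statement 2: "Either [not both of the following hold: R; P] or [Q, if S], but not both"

Statement 1: This is ¬(P ⊕ R) → Q.

P ⊕ R = F ⊕ F = F
¬(P ⊕ R) = ¬F = T
¬(P ⊕ R) → Q = T → T = T
Hence Statement 1 is true.

Statement 2: Formalization: (R ↑ P) ⊕ (S → Q)

R ↑ P = F ↑ F = T
S → Q = T → T = T
(R ↑ P) ⊕ (S → Q) = T ⊕ T = F
So Statement 2 is false.

Statement 1 true, Statement 2 false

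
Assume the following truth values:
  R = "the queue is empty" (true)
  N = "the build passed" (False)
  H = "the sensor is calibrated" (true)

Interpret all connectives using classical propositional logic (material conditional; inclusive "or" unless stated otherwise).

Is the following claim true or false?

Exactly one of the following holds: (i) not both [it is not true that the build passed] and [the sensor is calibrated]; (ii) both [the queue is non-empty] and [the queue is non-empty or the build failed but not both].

False

In symbols: (not N nand H) xor (not R and (not R xor not N))

not N = not False = True
not N nand H = True nand True = False
not R = not True = False
not R = not True = False
not N = not False = True
not R xor not N = False xor True = True
not R and (not R xor not N) = False and True = False
(not N nand H) xor (not R and (not R xor not N)) = False xor False = False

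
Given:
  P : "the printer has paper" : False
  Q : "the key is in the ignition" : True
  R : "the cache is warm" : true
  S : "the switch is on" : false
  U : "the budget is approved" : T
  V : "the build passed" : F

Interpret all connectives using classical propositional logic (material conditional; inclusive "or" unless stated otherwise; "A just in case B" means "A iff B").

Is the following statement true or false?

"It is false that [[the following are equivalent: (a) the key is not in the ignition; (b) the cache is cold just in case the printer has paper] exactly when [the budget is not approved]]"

Values: Q=True, R=True, P=False, U=True.
Parsed as not ((not Q iff (not R iff P)) iff not U)

not Q = not True = False
not R = not True = False
not R iff P = False iff False = True
not Q iff (not R iff P) = False iff True = False
not U = not True = False
(not Q iff (not R iff P)) iff not U = False iff False = True
not ((not Q iff (not R iff P)) iff not U) = not True = False

The statement is false.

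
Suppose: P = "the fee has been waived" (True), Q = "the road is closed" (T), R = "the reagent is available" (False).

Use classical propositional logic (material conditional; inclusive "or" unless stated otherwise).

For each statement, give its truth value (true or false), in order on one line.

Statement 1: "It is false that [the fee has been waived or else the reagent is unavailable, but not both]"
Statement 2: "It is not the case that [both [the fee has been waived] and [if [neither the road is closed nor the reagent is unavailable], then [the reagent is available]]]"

Statement 1 true; Statement 2 false

Statement 1: This is ~(P xor ~R).

~R = ~F = T
P xor ~R = T xor T = F
~(P xor ~R) = ~F = T
So Statement 1 is true.

Statement 2: Formalization: ~(P & ((Q nor ~R) -> R))

~R = ~F = T
Q nor ~R = T nor T = F
(Q nor ~R) -> R = F -> F = T
P & ((Q nor ~R) -> R) = T & T = T
~(P & ((Q nor ~R) -> R)) = ~T = F
Hence Statement 2 is false.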